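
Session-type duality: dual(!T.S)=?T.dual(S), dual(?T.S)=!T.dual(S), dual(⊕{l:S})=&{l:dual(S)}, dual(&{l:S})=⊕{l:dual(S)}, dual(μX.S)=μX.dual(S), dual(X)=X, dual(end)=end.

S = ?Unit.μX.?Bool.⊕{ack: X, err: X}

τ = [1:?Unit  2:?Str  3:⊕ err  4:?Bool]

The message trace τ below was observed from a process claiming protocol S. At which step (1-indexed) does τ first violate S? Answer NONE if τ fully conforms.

@1 ?Unit  match  residual = μX.…
@2 got ?Str, protocol expects ?Bool  ✗

2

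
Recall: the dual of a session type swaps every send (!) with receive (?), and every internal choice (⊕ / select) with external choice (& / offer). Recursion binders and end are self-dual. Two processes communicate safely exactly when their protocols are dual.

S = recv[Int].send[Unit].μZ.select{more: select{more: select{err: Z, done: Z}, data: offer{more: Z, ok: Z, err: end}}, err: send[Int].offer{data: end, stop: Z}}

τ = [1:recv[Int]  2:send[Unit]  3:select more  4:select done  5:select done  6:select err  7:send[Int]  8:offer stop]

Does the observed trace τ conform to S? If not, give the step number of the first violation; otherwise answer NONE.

4

[1] recv[Int]  match  residual = send[Unit].μZ.…
[2] send[Unit]  match  residual = μZ.…
[3] select more  match  residual = select{more: select{err: μZ.…, done: μZ.…}, data: offer{more: μZ.…, ok: μZ.…, err: end}}
[4] got select done, protocol expects select more or select data  ✗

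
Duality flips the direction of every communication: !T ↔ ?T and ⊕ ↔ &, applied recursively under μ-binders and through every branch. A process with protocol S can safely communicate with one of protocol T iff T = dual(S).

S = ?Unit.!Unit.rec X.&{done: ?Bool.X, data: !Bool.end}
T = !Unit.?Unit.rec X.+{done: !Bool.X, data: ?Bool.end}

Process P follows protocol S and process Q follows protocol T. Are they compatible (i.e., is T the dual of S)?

YES

?Unit ‖ !Unit  ✓
  !Unit ‖ ?Unit  ✓
    rec X ‖ rec X  ✓ (μ self-dual)
      &{done,data} ‖ +{done,data}  ✓ label sets agree
        • done:
          ?Bool ‖ !Bool  ✓
            X ‖ X  ✓
        • data:
          !Bool ‖ ?Bool  ✓
            end ‖ end  ✓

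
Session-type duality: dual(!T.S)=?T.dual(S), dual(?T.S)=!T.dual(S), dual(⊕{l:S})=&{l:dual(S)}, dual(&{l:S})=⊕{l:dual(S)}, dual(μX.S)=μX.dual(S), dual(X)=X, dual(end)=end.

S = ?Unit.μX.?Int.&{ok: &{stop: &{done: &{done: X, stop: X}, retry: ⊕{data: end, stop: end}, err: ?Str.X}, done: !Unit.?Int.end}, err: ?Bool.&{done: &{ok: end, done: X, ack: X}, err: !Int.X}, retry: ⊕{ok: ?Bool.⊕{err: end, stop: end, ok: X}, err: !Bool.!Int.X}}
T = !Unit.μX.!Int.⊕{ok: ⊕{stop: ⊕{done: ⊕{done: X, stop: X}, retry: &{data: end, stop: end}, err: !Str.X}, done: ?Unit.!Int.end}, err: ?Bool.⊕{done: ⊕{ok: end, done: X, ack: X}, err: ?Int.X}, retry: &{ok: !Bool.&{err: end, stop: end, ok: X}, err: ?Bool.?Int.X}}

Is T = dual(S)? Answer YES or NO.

?Unit vs !Unit  ok
  μX vs μX  ok (μ self-dual)
    ?Int vs !Int  ok
      &{ok,err,retry} vs ⊕{ok,err,retry}  ok labels match
        [ok]
          &{stop,done} vs ⊕{stop,done}  ok labels match
            [stop]
              &{done,retry,err} vs ⊕{done,retry,err}  ok labels match
                [done]
                  &{done,stop} vs ⊕{done,stop}  ok labels match
                    [done]
                      X vs X  ok
                    [stop]
                      X vs X  ok
                [retry]
                  ⊕{data,stop} vs &{data,stop}  ok labels match
                    [data]
                      end vs end  ok
                    [stop]
                      end vs end  ok
                [err]
                  ?Str vs !Str  ok
                    X vs X  ok
            [done]
              !Unit vs ?Unit  ok
                ?Int vs !Int  ok
                  end vs end  ok
        [err]
          ?Bool vs ?Bool  ✗ same direction on both sides — not dual

NO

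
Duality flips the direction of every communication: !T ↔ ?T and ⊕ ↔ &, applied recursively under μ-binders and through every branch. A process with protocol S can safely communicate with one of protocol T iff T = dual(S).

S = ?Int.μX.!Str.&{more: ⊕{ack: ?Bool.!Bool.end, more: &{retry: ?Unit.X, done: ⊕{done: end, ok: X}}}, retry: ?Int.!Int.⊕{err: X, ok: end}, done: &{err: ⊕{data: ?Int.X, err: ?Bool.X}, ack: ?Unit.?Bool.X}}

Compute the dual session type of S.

?Int = !Int
  μX = μX  (μ self-dual)
    !Str = ?Str
      &{more,retry,done} = ⊕{more,retry,done}  (&→⊕)
        • more:
          ⊕{ack,more} = &{ack,more}  (select→offer)
            • ack:
              ?Bool = !Bool
                !Bool = ?Bool
                  end ↦ end
            • more:
              &{retry,done} = ⊕{retry,done}  (&→⊕)
                • retry:
                  ?Unit = !Unit
                    X ↦ X
                • done:
                  ⊕{done,ok} = &{done,ok}  (select→offer)
                    • done:
                      end ↦ end
                    • ok:
                      X ↦ X
        • retry:
          ?Int = !Int
            !Int = ?Int
              ⊕{err,ok} = &{err,ok}  (select→offer)
                • err:
                  X ↦ X
                • ok:
                  end ↦ end
        • done:
          &{err,ack} = ⊕{err,ack}  (&→⊕)
            • err:
              ⊕{data,err} = &{data,err}  (select→offer)
                • data:
                  ?Int = !Int
                    X ↦ X
                • err:
                  ?Bool = !Bool
                    X ↦ X
            • ack:
              ?Unit = !Unit
                ?Bool = !Bool
                  X ↦ X

!Int.μX.?Str.⊕{more: &{ack: !Bool.?Bool.end, more: ⊕{retry: !Unit.X, done: &{done: end, ok: X}}}, retry: !Int.?Int.&{err: X, ok: end}, done: ⊕{err: &{data: !Int.X, err: !Bool.X}, ack: !Unit.!Bool.X}}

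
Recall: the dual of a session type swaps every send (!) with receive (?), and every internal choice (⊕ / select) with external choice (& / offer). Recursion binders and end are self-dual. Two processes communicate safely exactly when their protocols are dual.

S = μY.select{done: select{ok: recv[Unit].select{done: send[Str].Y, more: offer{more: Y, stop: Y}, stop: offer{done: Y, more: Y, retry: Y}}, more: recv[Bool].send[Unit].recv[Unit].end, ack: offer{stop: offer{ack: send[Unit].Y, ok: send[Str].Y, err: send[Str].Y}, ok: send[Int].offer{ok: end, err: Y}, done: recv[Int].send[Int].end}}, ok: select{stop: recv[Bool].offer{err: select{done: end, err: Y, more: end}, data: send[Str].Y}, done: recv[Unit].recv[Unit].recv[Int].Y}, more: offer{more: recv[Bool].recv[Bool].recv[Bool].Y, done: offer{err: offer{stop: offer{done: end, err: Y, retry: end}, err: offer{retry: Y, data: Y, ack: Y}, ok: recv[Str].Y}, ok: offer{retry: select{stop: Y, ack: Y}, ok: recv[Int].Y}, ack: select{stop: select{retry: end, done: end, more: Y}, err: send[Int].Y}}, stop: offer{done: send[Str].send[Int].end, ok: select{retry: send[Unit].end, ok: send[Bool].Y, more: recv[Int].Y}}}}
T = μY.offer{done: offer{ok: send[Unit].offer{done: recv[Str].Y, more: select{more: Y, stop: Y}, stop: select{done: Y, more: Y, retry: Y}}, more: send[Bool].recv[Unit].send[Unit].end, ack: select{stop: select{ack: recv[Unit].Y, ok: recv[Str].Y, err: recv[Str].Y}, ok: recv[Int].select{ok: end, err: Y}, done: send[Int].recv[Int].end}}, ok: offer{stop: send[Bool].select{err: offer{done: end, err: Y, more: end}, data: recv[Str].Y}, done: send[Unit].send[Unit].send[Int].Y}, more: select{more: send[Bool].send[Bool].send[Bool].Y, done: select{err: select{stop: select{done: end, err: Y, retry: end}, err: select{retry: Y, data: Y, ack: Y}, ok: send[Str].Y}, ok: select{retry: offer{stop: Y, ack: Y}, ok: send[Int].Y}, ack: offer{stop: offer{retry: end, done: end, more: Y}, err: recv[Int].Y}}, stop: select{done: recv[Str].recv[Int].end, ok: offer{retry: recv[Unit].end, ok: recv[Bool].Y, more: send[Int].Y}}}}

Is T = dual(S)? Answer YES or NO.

YES

μY | μY  match (binder kept)
  select{done,ok,more} | offer{done,ok,more}  match labels match
    case done:
      select{ok,more,ack} | offer{ok,more,ack}  match labels match
        case ok:
          recv[Unit] | send[Unit]  match
            select{done,more,stop} | offer{done,more,stop}  match labels match
              case done:
                send[Str] | recv[Str]  match
                  Y | Y  match
              case more:
                offer{more,stop} | select{more,stop}  match labels match
                  case more:
                    Y | Y  match
                  case stop:
                    Y | Y  match
              case stop:
                offer{done,more,retry} | select{done,more,retry}  match labels match
                  case done:
                    Y | Y  match
                  case more:
                    Y | Y  match
                  case retry:
                    Y | Y  match
        case more:
          recv[Bool] | send[Bool]  match
            send[Unit] | recv[Unit]  match
              recv[Unit] | send[Unit]  match
                end | end  match
        case ack:
          offer{stop,ok,done} | select{stop,ok,done}  match labels match
            case stop:
              offer{ack,ok,err} | select{ack,ok,err}  match labels match
                case ack:
                  send[Unit] | recv[Unit]  match
                    Y | Y  match
                case ok:
                  send[Str] | recv[Str]  match
                    Y | Y  match
                case err:
                  send[Str] | recv[Str]  match
                    Y | Y  match
            case ok:
              send[Int] | recv[Int]  match
                offer{ok,err} | select{ok,err}  match labels match
                  case ok:
                    end | end  match
                  case err:
                    Y | Y  match
            case done:
              recv[Int] | send[Int]  match
                send[Int] | recv[Int]  match
                  end | end  match
    case ok:
      select{stop,done} | offer{stop,done}  match labels match
        case stop:
          recv[Bool] | send[Bool]  match
            offer{err,data} | select{err,data}  match labels match
              case err:
                select{done,err,more} | offer{done,err,more}  match labels match
                  case done:
                    end | end  match
                  case err:
                    Y | Y  match
                  case more:
                    end | end  match
              case data:
                send[Str] | recv[Str]  match
                  Y | Y  match
        case done:
          recv[Unit] | send[Unit]  match
            recv[Unit] | send[Unit]  match
              recv[Int] | send[Int]  match
                Y | Y  match
    case more:
      offer{more,done,stop} | select{more,done,stop}  match labels match
        case more:
          recv[Bool] | send[Bool]  match
            recv[Bool] | send[Bool]  match
              recv[Bool] | send[Bool]  match
                Y | Y  match
        case done:
          offer{err,ok,ack} | select{err,ok,ack}  match labels match
            case err:
              offer{stop,err,ok} | select{stop,err,ok}  match labels match
                case stop:
                  offer{done,err,retry} | select{done,err,retry}  match labels match
                    case done:
                      end | end  match
                    case err:
                      Y | Y  match
                    case retry:
                      end | end  match
                case err:
                  offer{retry,data,ack} | select{retry,data,ack}  match labels match
                    case retry:
                      Y | Y  match
                    case data:
                      Y | Y  match
                    case ack:
                      Y | Y  match
                case ok:
                  recv[Str] | send[Str]  match
                    Y | Y  match
            case ok:
              offer{retry,ok} | select{retry,ok}  match labels match
                case retry:
                  select{stop,ack} | offer{stop,ack}  match labels match
                    case stop:
                      Y | Y  match
                    case ack:
                      Y | Y  match
                case ok:
                  recv[Int] | send[Int]  match
                    Y | Y  match
            case ack:
              select{stop,err} | offer{stop,err}  match labels match
                case stop:
                  select{retry,done,more} | offer{retry,done,more}  match labels match
                    case retry:
                      end | end  match
                    case done:
                      end | end  match
                    case more:
                      Y | Y  match
                case err:
                  send[Int] | recv[Int]  match
                    Y | Y  match
        case stop:
          offer{done,ok} | select{done,ok}  match labels match
            case done:
              send[Str] | recv[Str]  match
                send[Int] | recv[Int]  match
                  end | end  match
            case ok:
              select{retry,ok,more} | offer{retry,ok,more}  match labels match
                case retry:
                  send[Unit] | recv[Unit]  match
                    end | end  match
                case ok:
                  send[Bool] | recv[Bool]  match
                    Y | Y  match
                case more:
                  recv[Int] | send[Int]  match
                    Y | Y  match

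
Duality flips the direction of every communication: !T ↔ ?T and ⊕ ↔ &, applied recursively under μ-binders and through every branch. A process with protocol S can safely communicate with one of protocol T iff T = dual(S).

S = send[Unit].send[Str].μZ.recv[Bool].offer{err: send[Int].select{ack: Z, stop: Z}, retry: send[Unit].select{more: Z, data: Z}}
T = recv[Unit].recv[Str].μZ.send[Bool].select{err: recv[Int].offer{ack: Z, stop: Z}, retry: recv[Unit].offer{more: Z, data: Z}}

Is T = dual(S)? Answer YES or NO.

send[Unit] ‖ recv[Unit]  ✓
  send[Str] ‖ recv[Str]  ✓
    μZ ‖ μZ  ✓ (binder kept)
      recv[Bool] ‖ send[Bool]  ✓
        offer{err,retry} ‖ select{err,retry}  ✓ label sets agree
          case err:
            send[Int] ‖ recv[Int]  ✓
              select{ack,stop} ‖ offer{ack,stop}  ✓ label sets agree
                case ack:
                  Z ‖ Z  ✓
                case stop:
                  Z ‖ Z  ✓
          case retry:
            send[Unit] ‖ recv[Unit]  ✓
              select{more,data} ‖ offer{more,data}  ✓ label sets agree
                case more:
                  Z ‖ Z  ✓
                case data:
                  Z ‖ Z  ✓

YES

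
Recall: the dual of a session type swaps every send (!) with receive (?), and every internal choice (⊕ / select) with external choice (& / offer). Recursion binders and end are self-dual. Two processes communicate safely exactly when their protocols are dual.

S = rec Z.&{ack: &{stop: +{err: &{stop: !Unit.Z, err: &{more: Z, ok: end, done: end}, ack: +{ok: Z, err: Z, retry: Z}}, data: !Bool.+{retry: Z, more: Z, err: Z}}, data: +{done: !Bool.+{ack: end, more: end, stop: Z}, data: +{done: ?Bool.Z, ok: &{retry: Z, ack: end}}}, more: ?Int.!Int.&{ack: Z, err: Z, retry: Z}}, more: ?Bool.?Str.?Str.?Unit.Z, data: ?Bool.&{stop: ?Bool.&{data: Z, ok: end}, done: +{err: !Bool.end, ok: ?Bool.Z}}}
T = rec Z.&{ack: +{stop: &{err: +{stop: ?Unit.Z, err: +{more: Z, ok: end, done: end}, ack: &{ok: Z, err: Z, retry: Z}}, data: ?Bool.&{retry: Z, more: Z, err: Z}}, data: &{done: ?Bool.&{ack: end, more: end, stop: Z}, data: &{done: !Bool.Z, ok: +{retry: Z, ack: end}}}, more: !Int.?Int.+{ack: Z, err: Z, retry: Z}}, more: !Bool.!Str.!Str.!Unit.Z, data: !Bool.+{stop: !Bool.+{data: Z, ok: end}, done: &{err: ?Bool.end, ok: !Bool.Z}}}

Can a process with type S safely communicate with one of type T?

NO

rec Z ‖ rec Z  ✓ (μ self-dual)
  &{ack,more,data} ‖ &{ack,more,data}  ✗ choice polarity not flipped — not dual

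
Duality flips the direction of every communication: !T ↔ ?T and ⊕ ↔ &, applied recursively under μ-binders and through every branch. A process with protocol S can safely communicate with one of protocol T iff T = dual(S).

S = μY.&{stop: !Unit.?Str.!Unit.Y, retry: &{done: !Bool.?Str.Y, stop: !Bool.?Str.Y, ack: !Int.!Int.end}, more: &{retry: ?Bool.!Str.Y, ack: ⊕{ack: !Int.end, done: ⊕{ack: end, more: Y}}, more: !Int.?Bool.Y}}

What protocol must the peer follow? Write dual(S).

μY.⊕{stop: ?Unit.!Str.?Unit.Y, retry: ⊕{done: ?Bool.!Str.Y, stop: ?Bool.!Str.Y, ack: ?Int.?Int.end}, more: ⊕{retry: !Bool.?Str.Y, ack: &{ack: ?Int.end, done: &{ack: end, more: Y}}, more: ?Int.!Bool.Y}}

μY = μY  (μ self-dual)
  &{stop,retry,more} = ⊕{stop,retry,more}  (external→internal)
    case stop:
      !Unit = ?Unit
        ?Str = !Str
          !Unit = ?Unit
            Y self-dual
    case retry:
      &{done,stop,ack} = ⊕{done,stop,ack}  (external→internal)
        case done:
          !Bool = ?Bool
            ?Str = !Str
              Y self-dual
        case stop:
          !Bool = ?Bool
            ?Str = !Str
              Y self-dual
        case ack:
          !Int = ?Int
            !Int = ?Int
              end self-dual
    case more:
      &{retry,ack,more} = ⊕{retry,ack,more}  (external→internal)
        case retry:
          ?Bool = !Bool
            !Str = ?Str
              Y self-dual
        case ack:
          ⊕{ack,done} = &{ack,done}  (⊕→&)
            case ack:
              !Int = ?Int
                end self-dual
            case done:
              ⊕{ack,more} = &{ack,more}  (⊕→&)
                case ack:
                  end self-dual
                case more:
                  Y self-dual
        case more:
          !Int = ?Int
            ?Bool = !Bool
              Y self-dual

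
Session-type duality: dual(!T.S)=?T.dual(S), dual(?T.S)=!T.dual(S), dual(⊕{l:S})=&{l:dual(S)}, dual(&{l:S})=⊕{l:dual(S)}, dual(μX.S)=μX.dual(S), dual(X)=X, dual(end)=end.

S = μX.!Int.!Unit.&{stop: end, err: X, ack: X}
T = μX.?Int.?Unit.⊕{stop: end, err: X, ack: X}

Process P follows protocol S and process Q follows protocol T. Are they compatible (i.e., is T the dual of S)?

YES

μX | μX  ✓ (rec unchanged)
  !Int | ?Int  ✓
    !Unit | ?Unit  ✓
      &{stop,err,ack} | ⊕{stop,err,ack}  ✓ same labels
        case stop:
          end | end  ✓
        case err:
          X | X  ✓
        case ack:
          X | X  ✓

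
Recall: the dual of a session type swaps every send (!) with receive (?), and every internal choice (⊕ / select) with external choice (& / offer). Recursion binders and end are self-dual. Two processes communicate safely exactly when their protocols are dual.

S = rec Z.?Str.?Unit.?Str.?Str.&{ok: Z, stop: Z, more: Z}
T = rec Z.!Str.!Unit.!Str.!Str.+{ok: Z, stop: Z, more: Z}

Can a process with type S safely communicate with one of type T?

rec Z ‖ rec Z  match (rec unchanged)
  ?Str ‖ !Str  match
    ?Unit ‖ !Unit  match
      ?Str ‖ !Str  match
        ?Str ‖ !Str  match
          &{ok,stop,more} ‖ +{ok,stop,more}  match same labels
            • ok:
              Z ‖ Z  match
            • stop:
              Z ‖ Z  match
            • more:
              Z ‖ Z  match

YES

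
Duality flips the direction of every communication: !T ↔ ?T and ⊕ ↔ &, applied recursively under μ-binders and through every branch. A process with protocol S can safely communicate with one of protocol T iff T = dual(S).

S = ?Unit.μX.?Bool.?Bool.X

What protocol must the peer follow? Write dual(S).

!Unit.μX.!Bool.!Bool.X

?Unit = !Unit
  μX = μX  (binder kept)
    ?Bool = !Bool
      ?Bool = !Bool
        X self-dual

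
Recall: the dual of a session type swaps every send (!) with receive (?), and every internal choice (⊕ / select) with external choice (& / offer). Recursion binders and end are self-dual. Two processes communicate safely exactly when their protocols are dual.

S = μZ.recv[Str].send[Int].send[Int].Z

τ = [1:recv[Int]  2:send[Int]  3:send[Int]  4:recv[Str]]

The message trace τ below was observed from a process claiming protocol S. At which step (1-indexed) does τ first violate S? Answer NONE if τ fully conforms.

1

[1] got recv[Int], protocol expects recv[Str]  ✗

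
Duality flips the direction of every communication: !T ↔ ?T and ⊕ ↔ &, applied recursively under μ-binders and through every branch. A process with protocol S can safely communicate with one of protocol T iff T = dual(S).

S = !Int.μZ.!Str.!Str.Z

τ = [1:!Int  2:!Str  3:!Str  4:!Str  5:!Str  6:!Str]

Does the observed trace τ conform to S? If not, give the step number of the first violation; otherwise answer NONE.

NONE

@1 !Int  match  residual = μZ.…
@2 !Str  match  residual = !Str.μZ.…
@3 !Str  match  residual = μZ.…
@4 !Str  match  residual = !Str.μZ.…
@5 !Str  match  residual = μZ.…
@6 !Str  match  residual = !Str.μZ.…
trace exhausted — no violation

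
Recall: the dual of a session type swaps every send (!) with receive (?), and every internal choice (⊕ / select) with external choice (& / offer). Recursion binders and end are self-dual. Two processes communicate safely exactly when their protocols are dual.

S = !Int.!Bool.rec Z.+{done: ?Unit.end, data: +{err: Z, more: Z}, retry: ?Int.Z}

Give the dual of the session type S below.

!Int = ?Int
  !Bool = ?Bool
    rec Z = rec Z  (μ self-dual)
      +{done,data,retry} = &{done,data,retry}  (internal→external)
        case done:
          ?Unit = !Unit
            end self-dual
        case data:
          +{err,more} = &{err,more}  (internal→external)
            case err:
              Z self-dual
            case more:
              Z self-dual
        case retry:
          ?Int = !Int
            Z self-dual

?Int.?Bool.rec Z.&{done: !Unit.end, data: &{err: Z, more: Z}, retry: !Int.Z}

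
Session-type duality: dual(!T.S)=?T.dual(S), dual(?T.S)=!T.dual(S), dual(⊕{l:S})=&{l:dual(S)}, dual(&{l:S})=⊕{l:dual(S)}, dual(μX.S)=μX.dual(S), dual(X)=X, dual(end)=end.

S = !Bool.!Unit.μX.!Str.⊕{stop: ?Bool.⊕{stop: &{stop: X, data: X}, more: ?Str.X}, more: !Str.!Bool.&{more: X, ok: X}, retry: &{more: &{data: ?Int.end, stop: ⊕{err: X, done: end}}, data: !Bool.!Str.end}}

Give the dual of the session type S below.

?Bool.?Unit.μX.?Str.&{stop: !Bool.&{stop: ⊕{stop: X, data: X}, more: !Str.X}, more: ?Str.?Bool.⊕{more: X, ok: X}, retry: ⊕{more: ⊕{data: !Int.end, stop: &{err: X, done: end}}, data: ?Bool.?Str.end}}

!Bool ↦ ?Bool
  !Unit ↦ ?Unit
    μX ↦ μX  (μ self-dual)
      !Str ↦ ?Str
        ⊕{stop,more,retry} ↦ &{stop,more,retry}  (internal→external)
          [stop]
            ?Bool ↦ !Bool
              ⊕{stop,more} ↦ &{stop,more}  (internal→external)
                [stop]
                  &{stop,data} ↦ ⊕{stop,data}  (external→internal)
                    [stop]
                      X self-dual
                    [data]
                      X self-dual
                [more]
                  ?Str ↦ !Str
                    X self-dual
          [more]
            !Str ↦ ?Str
              !Bool ↦ ?Bool
                &{more,ok} ↦ ⊕{more,ok}  (external→internal)
                  [more]
                    X self-dual
                  [ok]
                    X self-dual
          [retry]
            &{more,data} ↦ ⊕{more,data}  (external→internal)
              [more]
                &{data,stop} ↦ ⊕{data,stop}  (external→internal)
                  [data]
                    ?Int ↦ !Int
                      end self-dual
                  [stop]
                    ⊕{err,done} ↦ &{err,done}  (internal→external)
                      [err]
                        X self-dual
                      [done]
                        end self-dual
              [data]
                !Bool ↦ ?Bool
                  !Str ↦ ?Str
                    end self-dual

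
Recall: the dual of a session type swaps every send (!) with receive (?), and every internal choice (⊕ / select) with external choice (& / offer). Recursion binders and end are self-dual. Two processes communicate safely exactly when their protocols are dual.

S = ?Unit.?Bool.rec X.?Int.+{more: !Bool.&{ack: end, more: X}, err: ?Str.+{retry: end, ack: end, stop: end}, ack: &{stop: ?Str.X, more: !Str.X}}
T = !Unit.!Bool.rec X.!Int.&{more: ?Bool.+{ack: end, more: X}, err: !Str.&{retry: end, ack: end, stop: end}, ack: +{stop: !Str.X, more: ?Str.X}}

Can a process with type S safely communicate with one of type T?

YES

?Unit ‖ !Unit  ✓
  ?Bool ‖ !Bool  ✓
    rec X ‖ rec X  ✓ (μ self-dual)
      ?Int ‖ !Int  ✓
        +{more,err,ack} ‖ &{more,err,ack}  ✓ labels match
          • more:
            !Bool ‖ ?Bool  ✓
              &{ack,more} ‖ +{ack,more}  ✓ labels match
                • ack:
                  end ‖ end  ✓
                • more:
                  X ‖ X  ✓
          • err:
            ?Str ‖ !Str  ✓
              +{retry,ack,stop} ‖ &{retry,ack,stop}  ✓ labels match
                • retry:
                  end ‖ end  ✓
                • ack:
                  end ‖ end  ✓
                • stop:
                  end ‖ end  ✓
          • ack:
            &{stop,more} ‖ +{stop,more}  ✓ labels match
              • stop:
                ?Str ‖ !Str  ✓
                  X ‖ X  ✓
              • more:
                !Str ‖ ?Str  ✓
                  X ‖ X  ✓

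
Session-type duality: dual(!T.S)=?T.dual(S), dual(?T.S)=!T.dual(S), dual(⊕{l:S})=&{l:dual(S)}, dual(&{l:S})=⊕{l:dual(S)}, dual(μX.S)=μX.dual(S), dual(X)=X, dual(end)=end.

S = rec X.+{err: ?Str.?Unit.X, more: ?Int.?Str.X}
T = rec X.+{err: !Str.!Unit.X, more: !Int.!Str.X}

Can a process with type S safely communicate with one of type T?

rec X vs rec X  ok (binder kept)
  +{err,more} vs +{err,more}  ✗ choice polarity not flipped — not dual

NO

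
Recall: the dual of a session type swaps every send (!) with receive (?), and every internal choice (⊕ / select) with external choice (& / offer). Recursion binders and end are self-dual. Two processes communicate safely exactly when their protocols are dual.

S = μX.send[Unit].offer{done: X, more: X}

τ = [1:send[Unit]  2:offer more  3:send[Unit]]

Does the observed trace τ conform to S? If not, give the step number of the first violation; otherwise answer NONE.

NONE

[1] send[Unit]  ok  state: offer{done: μX.…, more: μX.…}
[2] offer more  ok  state: μX.…
[3] send[Unit]  ok  state: offer{done: μX.…, more: μX.…}
τ conforms to S (length 3)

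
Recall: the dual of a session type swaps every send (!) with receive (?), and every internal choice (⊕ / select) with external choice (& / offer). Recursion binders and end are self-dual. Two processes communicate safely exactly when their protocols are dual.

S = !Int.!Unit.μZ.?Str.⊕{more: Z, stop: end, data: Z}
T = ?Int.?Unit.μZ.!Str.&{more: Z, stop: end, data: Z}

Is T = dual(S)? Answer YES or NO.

YES

!Int ‖ ?Int  ✓
  !Unit ‖ ?Unit  ✓
    μZ ‖ μZ  ✓ (binder kept)
      ?Str ‖ !Str  ✓
        ⊕{more,stop,data} ‖ &{more,stop,data}  ✓ label sets agree
          case more:
            Z ‖ Z  ✓
          case stop:
            end ‖ end  ✓
          case data:
            Z ‖ Z  ✓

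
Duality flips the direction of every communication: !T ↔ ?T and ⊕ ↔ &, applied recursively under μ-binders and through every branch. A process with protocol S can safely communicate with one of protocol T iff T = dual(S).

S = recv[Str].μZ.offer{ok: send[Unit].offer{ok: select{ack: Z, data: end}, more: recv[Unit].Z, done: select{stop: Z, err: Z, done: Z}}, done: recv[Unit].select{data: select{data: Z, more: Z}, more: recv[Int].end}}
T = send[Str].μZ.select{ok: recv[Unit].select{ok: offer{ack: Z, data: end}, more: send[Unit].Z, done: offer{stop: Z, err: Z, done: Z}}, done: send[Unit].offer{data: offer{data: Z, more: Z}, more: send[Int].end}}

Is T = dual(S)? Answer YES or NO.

YES

recv[Str] ‖ send[Str]  ✓
  μZ ‖ μZ  ✓ (binder kept)
    offer{ok,done} ‖ select{ok,done}  ✓ label sets agree
      case ok:
        send[Unit] ‖ recv[Unit]  ✓
          offer{ok,more,done} ‖ select{ok,more,done}  ✓ label sets agree
            case ok:
              select{ack,data} ‖ offer{ack,data}  ✓ label sets agree
                case ack:
                  Z ‖ Z  ✓
                case data:
                  end ‖ end  ✓
            case more:
              recv[Unit] ‖ send[Unit]  ✓
                Z ‖ Z  ✓
            case done:
              select{stop,err,done} ‖ offer{stop,err,done}  ✓ label sets agree
                case stop:
                  Z ‖ Z  ✓
                case err:
                  Z ‖ Z  ✓
                case done:
                  Z ‖ Z  ✓
      case done:
        recv[Unit] ‖ send[Unit]  ✓
          select{data,more} ‖ offer{data,more}  ✓ label sets agree
            case data:
              select{data,more} ‖ offer{data,more}  ✓ label sets agree
                case data:
                  Z ‖ Z  ✓
                case more:
                  Z ‖ Z  ✓
            case more:
              recv[Int] ‖ send[Int]  ✓
                end ‖ end  ✓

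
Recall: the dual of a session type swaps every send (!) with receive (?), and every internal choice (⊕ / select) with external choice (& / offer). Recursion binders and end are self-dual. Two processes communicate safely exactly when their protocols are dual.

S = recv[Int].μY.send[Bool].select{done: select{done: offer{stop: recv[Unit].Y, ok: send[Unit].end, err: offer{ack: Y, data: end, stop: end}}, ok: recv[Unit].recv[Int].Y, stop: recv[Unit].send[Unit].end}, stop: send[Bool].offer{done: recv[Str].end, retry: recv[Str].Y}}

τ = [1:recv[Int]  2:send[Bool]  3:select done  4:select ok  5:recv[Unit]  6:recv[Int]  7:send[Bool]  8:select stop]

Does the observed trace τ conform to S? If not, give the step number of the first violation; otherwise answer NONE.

NONE

@1 recv[Int]  ✓  state: μY.…
@2 send[Bool]  ✓  state: select{done: select{done: offer{stop: recv[Unit].μY.…, ok: send[Unit].end, err: offer{ack: μY.…, data: end, stop: end}}, ok: recv[Unit].recv[Int].μY.…, stop: recv[Unit].send[Unit].end}, stop: send[Bool].offer{done: recv[Str].end, retry: recv[Str].μY.…}}
@3 select done  ✓  state: select{done: offer{stop: recv[Unit].μY.…, ok: send[Unit].end, err: offer{ack: μY.…, data: end, stop: end}}, ok: recv[Unit].recv[Int].μY.…, stop: recv[Unit].send[Unit].end}
@4 select ok  ✓  state: recv[Unit].recv[Int].μY.…
@5 recv[Unit]  ✓  state: recv[Int].μY.…
@6 recv[Int]  ✓  state: μY.…
@7 send[Bool]  ✓  state: select{done: select{done: offer{stop: recv[Unit].μY.…, ok: send[Unit].end, err: offer{ack: μY.…, data: end, stop: end}}, ok: recv[Unit].recv[Int].μY.…, stop: recv[Unit].send[Unit].end}, stop: send[Bool].offer{done: recv[Str].end, retry: recv[Str].μY.…}}
@8 select stop  ✓  state: send[Bool].offer{done: recv[Str].end, retry: recv[Str].μY.…}
τ conforms to S (length 8)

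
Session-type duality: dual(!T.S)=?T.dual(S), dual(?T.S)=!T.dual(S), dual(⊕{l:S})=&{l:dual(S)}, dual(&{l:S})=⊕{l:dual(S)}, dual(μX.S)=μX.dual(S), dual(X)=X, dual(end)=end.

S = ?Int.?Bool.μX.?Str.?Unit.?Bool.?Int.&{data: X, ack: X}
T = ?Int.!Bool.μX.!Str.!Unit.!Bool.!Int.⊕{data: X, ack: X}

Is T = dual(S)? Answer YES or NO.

?Int vs ?Int  ✗ same direction on both sides — not dual

NO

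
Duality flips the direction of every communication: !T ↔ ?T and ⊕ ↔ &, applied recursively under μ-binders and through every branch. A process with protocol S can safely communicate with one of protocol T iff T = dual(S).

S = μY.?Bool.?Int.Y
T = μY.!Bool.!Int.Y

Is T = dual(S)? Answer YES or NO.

YES

μY ‖ μY  match (binder kept)
  ?Bool ‖ !Bool  match
    ?Int ‖ !Int  match
      Y ‖ Y  match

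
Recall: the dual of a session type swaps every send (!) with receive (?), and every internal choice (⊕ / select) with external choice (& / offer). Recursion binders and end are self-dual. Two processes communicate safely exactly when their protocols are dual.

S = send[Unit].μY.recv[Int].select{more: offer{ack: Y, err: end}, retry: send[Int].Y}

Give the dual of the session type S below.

send[Unit] ↦ recv[Unit]
  μY ↦ μY  (binder kept)
    recv[Int] ↦ send[Int]
      select{more,retry} ↦ offer{more,retry}  (⊕→&)
        case more:
          offer{ack,err} ↦ select{ack,err}  (offer→select)
            case ack:
              Y ↦ Y
            case err:
              end ↦ end
        case retry:
          send[Int] ↦ recv[Int]
            Y ↦ Y

recv[Unit].μY.send[Int].offer{more: select{ack: Y, err: end}, retry: recv[Int].Y}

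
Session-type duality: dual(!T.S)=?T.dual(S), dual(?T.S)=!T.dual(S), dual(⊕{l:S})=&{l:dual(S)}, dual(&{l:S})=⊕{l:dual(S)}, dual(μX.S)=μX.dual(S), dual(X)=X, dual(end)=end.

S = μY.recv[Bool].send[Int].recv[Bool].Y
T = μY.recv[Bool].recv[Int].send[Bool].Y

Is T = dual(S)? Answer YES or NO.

μY ‖ μY  ✓ (μ self-dual)
  recv[Bool] ‖ recv[Bool]  ✗ same direction on both sides — not dual

NO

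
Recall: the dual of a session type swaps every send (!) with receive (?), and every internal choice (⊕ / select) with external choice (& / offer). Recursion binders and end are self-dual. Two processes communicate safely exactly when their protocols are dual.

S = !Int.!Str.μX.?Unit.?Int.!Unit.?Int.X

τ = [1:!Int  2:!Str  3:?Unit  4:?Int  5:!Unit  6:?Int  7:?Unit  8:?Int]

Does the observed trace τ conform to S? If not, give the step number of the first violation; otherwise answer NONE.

@1 !Int  ✓  now at !Str.μX.…
@2 !Str  ✓  now at μX.…
@3 ?Unit  ✓  now at ?Int.!Unit.?Int.μX.…
@4 ?Int  ✓  now at !Unit.?Int.μX.…
@5 !Unit  ✓  now at ?Int.μX.…
@6 ?Int  ✓  now at μX.…
@7 ?Unit  ✓  now at ?Int.!Unit.?Int.μX.…
@8 ?Int  ✓  now at !Unit.?Int.μX.…
τ conforms to S (length 8)

NONE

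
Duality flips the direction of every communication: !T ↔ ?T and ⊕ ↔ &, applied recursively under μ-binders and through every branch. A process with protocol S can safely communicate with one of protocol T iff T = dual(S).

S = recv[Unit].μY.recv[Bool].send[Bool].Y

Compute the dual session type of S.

recv[Unit] = send[Unit]
  μY = μY  (μ self-dual)
    recv[Bool] = send[Bool]
      send[Bool] = recv[Bool]
        Y ↦ Y

send[Unit].μY.send[Bool].recv[Bool].Y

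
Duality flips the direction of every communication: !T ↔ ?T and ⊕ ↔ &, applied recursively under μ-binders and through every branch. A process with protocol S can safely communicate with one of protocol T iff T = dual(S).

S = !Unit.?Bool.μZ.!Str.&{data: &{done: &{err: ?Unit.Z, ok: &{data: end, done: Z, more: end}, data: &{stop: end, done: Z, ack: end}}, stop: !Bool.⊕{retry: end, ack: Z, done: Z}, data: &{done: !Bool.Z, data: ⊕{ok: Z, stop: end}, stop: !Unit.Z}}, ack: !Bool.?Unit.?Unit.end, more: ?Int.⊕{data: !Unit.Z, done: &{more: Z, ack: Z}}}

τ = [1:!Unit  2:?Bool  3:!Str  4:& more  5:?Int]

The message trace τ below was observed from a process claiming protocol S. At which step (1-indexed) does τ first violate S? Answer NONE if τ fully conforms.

@1 !Unit  match  cont: ?Bool.μZ.…
@2 ?Bool  match  cont: μZ.…
@3 !Str  match  cont: &{data: &{done: &{err: ?Unit.μZ.…, ok: &{data: end, done: μZ.…, more: end}, data: &{stop: end, done: μZ.…, ack: end}}, stop: !Bool.⊕{retry: end, ack: μZ.…, done: μZ.…}, data: &{done: !Bool.μZ.…, data: ⊕{ok: μZ.…, stop: end}, stop: !Unit.μZ.…}}, ack: !Bool.?Unit.?Unit.end, more: ?Int.⊕{data: !Unit.μZ.…, done: &{more: μZ.…, ack: μZ.…}}}
@4 & more  match  cont: ?Int.⊕{data: !Unit.μZ.…, done: &{more: μZ.…, ack: μZ.…}}
@5 ?Int  match  cont: ⊕{data: !Unit.μZ.…, done: &{more: μZ.…, ack: μZ.…}}
trace exhausted — no violation

NONE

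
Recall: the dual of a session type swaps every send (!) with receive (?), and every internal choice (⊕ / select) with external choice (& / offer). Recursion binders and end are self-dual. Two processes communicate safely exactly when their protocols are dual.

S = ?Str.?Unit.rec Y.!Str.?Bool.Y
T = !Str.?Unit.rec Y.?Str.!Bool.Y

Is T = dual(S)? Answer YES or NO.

?Str vs !Str  ok
  ?Unit vs ?Unit  ✗ same direction on both sides — not dual

NO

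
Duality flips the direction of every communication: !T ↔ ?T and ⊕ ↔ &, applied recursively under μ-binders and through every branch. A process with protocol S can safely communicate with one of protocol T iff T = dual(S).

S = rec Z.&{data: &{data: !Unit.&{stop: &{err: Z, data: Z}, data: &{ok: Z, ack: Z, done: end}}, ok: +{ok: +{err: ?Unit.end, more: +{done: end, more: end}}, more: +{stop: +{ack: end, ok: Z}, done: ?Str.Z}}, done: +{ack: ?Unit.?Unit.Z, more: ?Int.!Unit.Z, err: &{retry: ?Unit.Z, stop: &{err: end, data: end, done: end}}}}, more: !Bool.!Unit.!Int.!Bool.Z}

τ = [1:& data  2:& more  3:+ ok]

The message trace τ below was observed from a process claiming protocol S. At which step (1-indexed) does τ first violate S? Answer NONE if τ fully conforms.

@1 & data  ✓  state: &{data: !Unit.&{stop: &{err: rec Z.…, data: rec Z.…}, data: &{ok: rec Z.…, ack: rec Z.…, done: end}}, ok: +{ok: +{err: ?Unit.end, more: +{done: end, more: end}}, more: +{stop: +{ack: end, ok: rec Z.…}, done: ?Str.rec Z.…}}, done: +{ack: ?Unit.?Unit.rec Z.…, more: ?Int.!Unit.rec Z.…, err: &{retry: ?Unit.rec Z.…, stop: &{err: end, data: end, done: end}}}}
@2 got & more, protocol expects & data or & ok or & done  ✗

2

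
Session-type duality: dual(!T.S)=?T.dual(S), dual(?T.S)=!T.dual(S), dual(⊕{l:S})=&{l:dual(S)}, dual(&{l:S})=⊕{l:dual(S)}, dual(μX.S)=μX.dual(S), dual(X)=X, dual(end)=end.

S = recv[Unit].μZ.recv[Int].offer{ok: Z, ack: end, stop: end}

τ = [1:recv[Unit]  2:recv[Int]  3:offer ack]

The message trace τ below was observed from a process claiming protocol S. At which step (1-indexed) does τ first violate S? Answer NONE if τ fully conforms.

step 1: recv[Unit]  ✓  residual = μZ.…
step 2: recv[Int]  ✓  residual = offer{ok: μZ.…, ack: end, stop: end}
step 3: offer ack  ✓  residual = end
trace exhausted — no violation

NONE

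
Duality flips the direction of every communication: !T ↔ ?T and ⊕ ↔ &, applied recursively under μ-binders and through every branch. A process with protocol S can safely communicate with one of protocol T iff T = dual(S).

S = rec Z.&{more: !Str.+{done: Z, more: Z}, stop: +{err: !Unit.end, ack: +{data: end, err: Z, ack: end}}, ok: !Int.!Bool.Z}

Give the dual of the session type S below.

rec Z = rec Z  (μ self-dual)
  &{more,stop,ok} = +{more,stop,ok}  (&→⊕)
    • more:
      !Str = ?Str
        +{done,more} = &{done,more}  (internal→external)
          • done:
            Z ↦ Z
          • more:
            Z ↦ Z
    • stop:
      +{err,ack} = &{err,ack}  (internal→external)
        • err:
          !Unit = ?Unit
            end ↦ end
        • ack:
          +{data,err,ack} = &{data,err,ack}  (internal→external)
            • data:
              end ↦ end
            • err:
              Z ↦ Z
            • ack:
              end ↦ end
    • ok:
      !Int = ?Int
        !Bool = ?Bool
          Z ↦ Z

rec Z.+{more: ?Str.&{done: Z, more: Z}, stop: &{err: ?Unit.end, ack: &{data: end, err: Z, ack: end}}, ok: ?Int.?Bool.Z}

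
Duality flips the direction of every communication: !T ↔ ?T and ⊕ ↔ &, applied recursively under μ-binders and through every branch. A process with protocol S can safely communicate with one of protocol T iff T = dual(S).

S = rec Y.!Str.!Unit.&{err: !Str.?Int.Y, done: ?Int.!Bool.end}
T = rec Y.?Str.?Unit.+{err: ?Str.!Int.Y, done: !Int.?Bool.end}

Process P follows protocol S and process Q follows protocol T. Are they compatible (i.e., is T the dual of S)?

YES

rec Y ‖ rec Y  match (μ self-dual)
  !Str ‖ ?Str  match
    !Unit ‖ ?Unit  match
      &{err,done} ‖ +{err,done}  match same labels
        case err:
          !Str ‖ ?Str  match
            ?Int ‖ !Int  match
              Y ‖ Y  match
        case done:
          ?Int ‖ !Int  match
            !Bool ‖ ?Bool  match
              end ‖ end  match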